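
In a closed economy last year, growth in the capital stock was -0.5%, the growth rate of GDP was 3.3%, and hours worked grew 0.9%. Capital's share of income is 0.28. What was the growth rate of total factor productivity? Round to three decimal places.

2.792%

Labor's share = 1 − 0.28 = 0.72.
The capital stock: 0.28 × (-0.5) = -0.14 pp.
Hours worked: 0.72 × 0.9 = 0.648 pp.
TFP growth = 3.3 − 0.508 = 2.792%.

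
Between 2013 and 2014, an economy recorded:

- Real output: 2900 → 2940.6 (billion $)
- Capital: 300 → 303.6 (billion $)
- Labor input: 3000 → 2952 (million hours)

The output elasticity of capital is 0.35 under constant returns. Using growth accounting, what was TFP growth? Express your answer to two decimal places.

Real output growth = (2940.6 − 2900) / 2900 = 1.4%.
Capital growth = (303.6 − 300) / 300 = 1.2%.
Labor input growth = (2952 − 3000) / 3000 = -1.6%.
Labor's share = 1 − 0.35 = 0.65.
Capital: 0.35 × 1.2 = 0.42 pp.
Labor input: 0.65 × (-1.6) = -1.04 pp.
TFP growth = 1.4 + 0.62 = 2.02%.

2.02%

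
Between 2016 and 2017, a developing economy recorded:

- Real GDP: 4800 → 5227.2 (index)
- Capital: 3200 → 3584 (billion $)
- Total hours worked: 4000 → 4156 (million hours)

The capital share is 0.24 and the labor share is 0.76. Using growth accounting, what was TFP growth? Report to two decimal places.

Real GDP growth = (5227.2 − 4800) / 4800 = 8.9%.
Capital growth = (3584 − 3200) / 3200 = 12%.
Total hours worked growth = (4156 − 4000) / 4000 = 3.9%.
Labor's share = 1 − 0.24 = 0.76.
Capital: 0.24 × 12 = 2.88 pp.
Total hours worked: 0.76 × 3.9 = 2.964 pp.
TFP growth = 8.9 − 5.844 = 3.056%.

TFP grew 3.06%.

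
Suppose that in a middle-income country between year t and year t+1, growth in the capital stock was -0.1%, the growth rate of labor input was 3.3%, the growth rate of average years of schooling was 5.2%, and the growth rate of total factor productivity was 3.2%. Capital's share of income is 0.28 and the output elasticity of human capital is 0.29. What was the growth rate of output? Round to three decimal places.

Labor's share = 1 − 0.28 − 0.29 = 0.43.
The capital stock: 0.28 × (-0.1) = -0.028 pp.
Average years of schooling: 0.29 × 5.2 = 1.508 pp.
Labor input: 0.43 × 3.3 = 1.419 pp.
Output growth = 3.2 + 2.899 = 6.099%.

6.099%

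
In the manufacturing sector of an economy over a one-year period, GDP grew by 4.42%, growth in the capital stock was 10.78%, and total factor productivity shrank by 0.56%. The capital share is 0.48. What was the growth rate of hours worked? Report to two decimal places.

-0.37%

Labor's share = 1 − 0.48 = 0.52.
gY = gA + 0.48×10.78 + 0.52×g.
0.52×g = 4.42 + 0.56 − 5.1744 = -0.1944.
g = -0.1944 / 0.52 = -0.3738%.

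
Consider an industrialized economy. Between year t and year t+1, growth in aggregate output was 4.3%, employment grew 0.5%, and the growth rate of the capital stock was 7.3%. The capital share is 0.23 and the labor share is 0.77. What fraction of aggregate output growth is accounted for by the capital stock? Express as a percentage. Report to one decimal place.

39.0%

The capital stock contributed 0.23 × 7.3 = 1.679 pp.
Share of growth = 1.679 / 4.3 × 100 = 39.047%.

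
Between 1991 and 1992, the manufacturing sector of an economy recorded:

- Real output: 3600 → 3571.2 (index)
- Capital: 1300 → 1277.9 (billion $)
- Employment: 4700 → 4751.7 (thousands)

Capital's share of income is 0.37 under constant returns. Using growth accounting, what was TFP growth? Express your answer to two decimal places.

-0.86%

Real output growth = (3571.2 − 3600) / 3600 = -0.8%.
Capital growth = (1277.9 − 1300) / 1300 = -1.7%.
Employment growth = (4751.7 − 4700) / 4700 = 1.1%.
Labor's share = 1 − 0.37 = 0.63.
Capital: 0.37 × (-1.7) = -0.629 pp.
Employment: 0.63 × 1.1 = 0.693 pp.
TFP growth = -0.8 − 0.064 = -0.864%.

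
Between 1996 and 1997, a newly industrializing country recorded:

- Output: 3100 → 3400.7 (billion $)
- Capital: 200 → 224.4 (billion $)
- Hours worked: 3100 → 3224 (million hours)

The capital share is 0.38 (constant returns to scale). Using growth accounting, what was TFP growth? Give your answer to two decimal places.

Output growth = (3400.7 − 3100) / 3100 = 9.7%.
Capital growth = (224.4 − 200) / 200 = 12.2%.
Hours worked growth = (3224 − 3100) / 3100 = 4%.
Labor's share = 1 − 0.38 = 0.62.
Capital: 0.38 × 12.2 = 4.636 pp.
Hours worked: 0.62 × 4 = 2.48 pp.
TFP growth = 9.7 − 7.116 = 2.584%.

2.58%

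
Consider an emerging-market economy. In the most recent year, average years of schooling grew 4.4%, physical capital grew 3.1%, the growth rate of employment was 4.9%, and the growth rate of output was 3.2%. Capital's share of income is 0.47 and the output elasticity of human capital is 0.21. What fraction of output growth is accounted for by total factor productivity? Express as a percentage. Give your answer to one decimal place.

-23.4%

Labor's share = 1 − 0.47 − 0.21 = 0.32.
Physical capital: 0.47 × 3.1 = 1.457 pp.
Average years of schooling: 0.21 × 4.4 = 0.924 pp.
Employment: 0.32 × 4.9 = 1.568 pp.
TFP growth = 3.2 − 3.949 = -0.749%.
TFP share of growth = -0.749 / 3.2 × 100 = -23.406%.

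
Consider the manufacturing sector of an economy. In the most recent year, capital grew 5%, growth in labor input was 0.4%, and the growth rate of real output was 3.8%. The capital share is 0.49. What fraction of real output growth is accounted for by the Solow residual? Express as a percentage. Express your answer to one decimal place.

Labor's share = 1 − 0.49 = 0.51.
Capital: 0.49 × 5 = 2.45 pp.
Labor input: 0.51 × 0.4 = 0.204 pp.
TFP growth = 3.8 − 2.654 = 1.146%.
TFP share of growth = 1.146 / 3.8 × 100 = 30.158%.

30.2%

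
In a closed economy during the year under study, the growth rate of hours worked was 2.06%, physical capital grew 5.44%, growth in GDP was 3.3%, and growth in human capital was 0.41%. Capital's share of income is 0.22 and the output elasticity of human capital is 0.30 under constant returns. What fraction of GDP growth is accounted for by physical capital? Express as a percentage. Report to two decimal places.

Physical capital contributed 0.22 × 5.44 = 1.1968 pp.
Share of growth = 1.1968 / 3.3 × 100 = 36.2667%.

Physical capital accounted for 36.27% of growth.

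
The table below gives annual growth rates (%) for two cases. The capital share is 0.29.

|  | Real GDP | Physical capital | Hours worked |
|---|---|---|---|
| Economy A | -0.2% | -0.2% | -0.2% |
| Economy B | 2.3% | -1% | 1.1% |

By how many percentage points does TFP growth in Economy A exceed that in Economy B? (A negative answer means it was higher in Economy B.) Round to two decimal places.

Labor's share = 1 − 0.29 = 0.71.
Economy A: TFP = -0.2 + 0.058 + 0.142 = 0%.
Economy B: TFP = 2.3 + 0.29 − 0.781 = 1.809%.
Difference = 0 − (1.809) = -1.809 pp.

-1.81 percentage points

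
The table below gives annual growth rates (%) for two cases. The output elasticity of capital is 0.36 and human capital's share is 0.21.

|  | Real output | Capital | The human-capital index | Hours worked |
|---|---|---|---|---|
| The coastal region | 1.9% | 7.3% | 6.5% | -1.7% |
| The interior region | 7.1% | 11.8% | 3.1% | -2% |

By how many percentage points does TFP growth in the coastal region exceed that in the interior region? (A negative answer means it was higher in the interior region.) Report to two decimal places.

-4.42 percentage points

Labor's share = 1 − 0.36 − 0.21 = 0.43.
The coastal region: TFP = 1.9 − 2.628 − 1.365 + 0.731 = -1.362%.
The interior region: TFP = 7.1 − 4.248 − 0.651 + 0.86 = 3.061%.
Difference = -1.362 − (3.061) = -4.423 pp.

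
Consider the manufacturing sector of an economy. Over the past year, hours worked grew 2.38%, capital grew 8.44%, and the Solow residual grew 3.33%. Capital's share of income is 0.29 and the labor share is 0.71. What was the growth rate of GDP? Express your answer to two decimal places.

Labor's share = 1 − 0.29 = 0.71.
Capital: 0.29 × 8.44 = 2.4476 pp.
Hours worked: 0.71 × 2.38 = 1.6898 pp.
Output growth = 3.33 + 4.1374 = 7.4674%.

7.47%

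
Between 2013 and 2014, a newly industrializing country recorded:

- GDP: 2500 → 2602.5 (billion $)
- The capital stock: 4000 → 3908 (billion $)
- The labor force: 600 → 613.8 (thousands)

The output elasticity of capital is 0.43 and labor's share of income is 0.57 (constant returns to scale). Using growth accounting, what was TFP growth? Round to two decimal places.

GDP growth = (2602.5 − 2500) / 2500 = 4.1%.
The capital stock growth = (3908 − 4000) / 4000 = -2.3%.
The labor force growth = (613.8 − 600) / 600 = 2.3%.
Labor's share = 1 − 0.43 = 0.57.
The capital stock: 0.43 × (-2.3) = -0.989 pp.
The labor force: 0.57 × 2.3 = 1.311 pp.
TFP growth = 4.1 − 0.322 = 3.778%.

TFP grew 3.78%.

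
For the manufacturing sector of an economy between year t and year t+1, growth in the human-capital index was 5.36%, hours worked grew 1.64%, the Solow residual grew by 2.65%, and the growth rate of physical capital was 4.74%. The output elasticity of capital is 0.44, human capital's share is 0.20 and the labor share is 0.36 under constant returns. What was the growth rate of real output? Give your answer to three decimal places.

Real output growth was 6.398%.

Labor's share = 1 − 0.44 − 0.2 = 0.36.
Physical capital: 0.44 × 4.74 = 2.0856 pp.
The human-capital index: 0.2 × 5.36 = 1.072 pp.
Hours worked: 0.36 × 1.64 = 0.5904 pp.
Output growth = 2.65 + 3.748 = 6.398%.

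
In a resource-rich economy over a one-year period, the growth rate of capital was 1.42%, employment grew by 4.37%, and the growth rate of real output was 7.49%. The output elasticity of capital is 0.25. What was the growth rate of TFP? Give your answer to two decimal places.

Labor's share = 1 − 0.25 = 0.75.
Capital: 0.25 × 1.42 = 0.355 pp.
Employment: 0.75 × 4.37 = 3.2775 pp.
TFP growth = 7.49 − 3.6325 = 3.8575%.

3.86%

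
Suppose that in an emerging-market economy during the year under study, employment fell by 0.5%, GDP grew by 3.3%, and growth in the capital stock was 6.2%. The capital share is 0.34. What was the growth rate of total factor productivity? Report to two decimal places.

Labor's share = 1 − 0.34 = 0.66.
The capital stock: 0.34 × 6.2 = 2.108 pp.
Employment: 0.66 × (-0.5) = -0.33 pp.
TFP growth = 3.3 − 1.778 = 1.522%.

Total factor productivity growth was 1.52%.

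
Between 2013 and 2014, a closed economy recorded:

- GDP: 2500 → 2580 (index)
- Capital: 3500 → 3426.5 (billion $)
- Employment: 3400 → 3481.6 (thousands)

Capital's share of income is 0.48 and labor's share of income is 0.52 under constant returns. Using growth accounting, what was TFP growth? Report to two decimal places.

TFP grew 2.96%.

GDP growth = (2580 − 2500) / 2500 = 3.2%.
Capital growth = (3426.5 − 3500) / 3500 = -2.1%.
Employment growth = (3481.6 − 3400) / 3400 = 2.4%.
Labor's share = 1 − 0.48 = 0.52.
Capital: 0.48 × (-2.1) = -1.008 pp.
Employment: 0.52 × 2.4 = 1.248 pp.
TFP growth = 3.2 − 0.24 = 2.96%.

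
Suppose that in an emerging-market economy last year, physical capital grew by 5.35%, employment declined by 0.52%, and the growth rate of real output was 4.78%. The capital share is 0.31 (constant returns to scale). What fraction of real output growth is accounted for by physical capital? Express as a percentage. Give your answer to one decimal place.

Physical capital contributed 0.31 × 5.35 = 1.6585 pp.
Share of growth = 1.6585 / 4.78 × 100 = 34.697%.

Physical capital accounted for 34.7% of growth.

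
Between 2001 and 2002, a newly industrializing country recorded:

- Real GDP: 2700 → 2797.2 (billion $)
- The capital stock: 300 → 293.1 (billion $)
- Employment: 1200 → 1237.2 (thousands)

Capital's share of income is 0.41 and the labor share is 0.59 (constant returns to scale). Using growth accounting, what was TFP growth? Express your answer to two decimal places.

Real GDP growth = (2797.2 − 2700) / 2700 = 3.6%.
The capital stock growth = (293.1 − 300) / 300 = -2.3%.
Employment growth = (1237.2 − 1200) / 1200 = 3.1%.
Labor's share = 1 − 0.41 = 0.59.
The capital stock: 0.41 × (-2.3) = -0.943 pp.
Employment: 0.59 × 3.1 = 1.829 pp.
TFP growth = 3.6 − 0.886 = 2.714%.

2.71%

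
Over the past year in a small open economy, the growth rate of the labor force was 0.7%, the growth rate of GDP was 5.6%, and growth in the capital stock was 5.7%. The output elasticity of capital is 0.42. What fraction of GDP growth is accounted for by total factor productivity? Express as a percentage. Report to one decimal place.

Total factor productivity accounted for 50.0% of growth.

Labor's share = 1 − 0.42 = 0.58.
The capital stock: 0.42 × 5.7 = 2.394 pp.
The labor force: 0.58 × 0.7 = 0.406 pp.
TFP growth = 5.6 − 2.8 = 2.8%.
TFP share of growth = 2.8 / 5.6 × 100 = 50%.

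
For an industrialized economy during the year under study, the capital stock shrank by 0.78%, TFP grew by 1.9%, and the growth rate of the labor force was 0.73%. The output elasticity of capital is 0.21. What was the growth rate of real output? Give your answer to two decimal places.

Labor's share = 1 − 0.21 = 0.79.
The capital stock: 0.21 × (-0.78) = -0.1638 pp.
The labor force: 0.79 × 0.73 = 0.5767 pp.
Output growth = 1.9 + 0.4129 = 2.3129%.

Real output grew 2.31%.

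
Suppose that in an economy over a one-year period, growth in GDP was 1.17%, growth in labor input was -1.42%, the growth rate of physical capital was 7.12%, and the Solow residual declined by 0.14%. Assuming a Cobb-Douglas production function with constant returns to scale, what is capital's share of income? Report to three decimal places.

Capital's share of income is 0.320.

gY = gA + α·gK + (1−α)·gL, so gY − gA − gL = α(gK − gL).
1.17 + 0.14 + 1.42 = α × (7.12 − (-1.42)).
2.73 = 8.54 α, so α = 0.31967.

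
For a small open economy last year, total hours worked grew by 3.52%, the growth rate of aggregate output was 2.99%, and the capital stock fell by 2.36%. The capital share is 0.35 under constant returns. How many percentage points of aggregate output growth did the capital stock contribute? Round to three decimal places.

Contribution = share × growth = 0.35 × (-2.36) = -0.826 pp.

-0.826 pp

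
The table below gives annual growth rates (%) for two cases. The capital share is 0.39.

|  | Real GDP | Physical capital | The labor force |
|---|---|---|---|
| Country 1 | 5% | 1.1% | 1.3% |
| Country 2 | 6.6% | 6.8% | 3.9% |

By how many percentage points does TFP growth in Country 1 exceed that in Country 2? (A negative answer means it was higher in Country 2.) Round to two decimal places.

Labor's share = 1 − 0.39 = 0.61.
Country 1: TFP = 5 − 0.429 − 0.793 = 3.778%.
Country 2: TFP = 6.6 − 2.652 − 2.379 = 1.569%.
Difference = 3.778 − (1.569) = 2.209 pp.

2.21 percentage points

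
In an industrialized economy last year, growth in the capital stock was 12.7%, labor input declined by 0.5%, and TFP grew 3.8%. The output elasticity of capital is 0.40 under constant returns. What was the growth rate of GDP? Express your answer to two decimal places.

8.58%

Labor's share = 1 − 0.4 = 0.6.
The capital stock: 0.4 × 12.7 = 5.08 pp.
Labor input: 0.6 × (-0.5) = -0.3 pp.
Output growth = 3.8 + 4.78 = 8.58%.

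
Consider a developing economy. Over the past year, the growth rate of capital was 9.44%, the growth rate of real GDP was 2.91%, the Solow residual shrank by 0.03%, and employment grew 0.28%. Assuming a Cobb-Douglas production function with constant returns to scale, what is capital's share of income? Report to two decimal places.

Capital's share of income is 0.29.

gY = gA + α·gK + (1−α)·gL, so gY − gA − gL = α(gK − gL).
2.91 + 0.03 − 0.28 = α × (9.44 − 0.28).
2.66 = 9.16 α, so α = 0.2904.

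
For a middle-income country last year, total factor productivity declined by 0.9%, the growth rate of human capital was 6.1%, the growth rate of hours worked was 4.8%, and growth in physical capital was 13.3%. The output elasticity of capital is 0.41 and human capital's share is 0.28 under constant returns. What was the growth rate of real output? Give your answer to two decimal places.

Labor's share = 1 − 0.41 − 0.28 = 0.31.
Physical capital: 0.41 × 13.3 = 5.453 pp.
Human capital: 0.28 × 6.1 = 1.708 pp.
Hours worked: 0.31 × 4.8 = 1.488 pp.
Output growth = -0.9 + 8.649 = 7.749%.

Real output growth was 7.75%.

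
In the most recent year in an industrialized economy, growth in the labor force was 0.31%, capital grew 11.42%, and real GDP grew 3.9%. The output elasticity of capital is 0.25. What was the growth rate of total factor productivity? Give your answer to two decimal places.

Total factor productivity grew 0.81%.

Labor's share = 1 − 0.25 = 0.75.
Capital: 0.25 × 11.42 = 2.855 pp.
The labor force: 0.75 × 0.31 = 0.2325 pp.
TFP growth = 3.9 − 3.0875 = 0.8125%.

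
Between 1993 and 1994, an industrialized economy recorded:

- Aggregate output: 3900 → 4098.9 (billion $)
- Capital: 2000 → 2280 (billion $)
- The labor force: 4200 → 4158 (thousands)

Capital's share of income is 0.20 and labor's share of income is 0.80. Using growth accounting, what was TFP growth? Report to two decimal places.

3.10%

Aggregate output growth = (4098.9 − 3900) / 3900 = 5.1%.
Capital growth = (2280 − 2000) / 2000 = 14%.
The labor force growth = (4158 − 4200) / 4200 = -1%.
Labor's share = 1 − 0.2 = 0.8.
Capital: 0.2 × 14 = 2.8 pp.
The labor force: 0.8 × (-1) = -0.8 pp.
TFP growth = 5.1 − 2 = 3.1%.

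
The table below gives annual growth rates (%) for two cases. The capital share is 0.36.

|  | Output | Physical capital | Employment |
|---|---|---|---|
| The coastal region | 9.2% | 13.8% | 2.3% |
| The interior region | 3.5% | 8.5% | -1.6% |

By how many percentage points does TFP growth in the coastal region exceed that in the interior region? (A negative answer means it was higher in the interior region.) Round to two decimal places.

Labor's share = 1 − 0.36 = 0.64.
The coastal region: TFP = 9.2 − 4.968 − 1.472 = 2.76%.
The interior region: TFP = 3.5 − 3.06 + 1.024 = 1.464%.
Difference = 2.76 − (1.464) = 1.296 pp.

1.30 percentage points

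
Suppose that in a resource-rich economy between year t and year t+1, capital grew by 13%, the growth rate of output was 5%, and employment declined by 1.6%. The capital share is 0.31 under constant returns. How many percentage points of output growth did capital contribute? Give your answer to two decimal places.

4.03

Contribution = share × growth = 0.31 × 13 = 4.03 pp.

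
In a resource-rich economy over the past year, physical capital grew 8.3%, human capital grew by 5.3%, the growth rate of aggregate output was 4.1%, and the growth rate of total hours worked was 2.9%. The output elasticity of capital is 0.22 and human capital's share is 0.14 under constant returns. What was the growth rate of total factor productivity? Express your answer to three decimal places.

-0.324%

Labor's share = 1 − 0.22 − 0.14 = 0.64.
Physical capital: 0.22 × 8.3 = 1.826 pp.
Human capital: 0.14 × 5.3 = 0.742 pp.
Total hours worked: 0.64 × 2.9 = 1.856 pp.
TFP growth = 4.1 − 4.424 = -0.324%.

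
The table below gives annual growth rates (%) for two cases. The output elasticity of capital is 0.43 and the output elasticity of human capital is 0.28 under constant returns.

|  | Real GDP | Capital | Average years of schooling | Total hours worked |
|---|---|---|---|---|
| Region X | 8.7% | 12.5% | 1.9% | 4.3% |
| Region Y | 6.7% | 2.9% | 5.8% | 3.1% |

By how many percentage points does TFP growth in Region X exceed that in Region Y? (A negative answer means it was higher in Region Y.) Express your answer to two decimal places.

Labor's share = 1 − 0.43 − 0.28 = 0.29.
Region X: TFP = 8.7 − 5.375 − 0.532 − 1.247 = 1.546%.
Region Y: TFP = 6.7 − 1.247 − 1.624 − 0.899 = 2.93%.
Difference = 1.546 − (2.93) = -1.384 pp.

-1.38 percentage points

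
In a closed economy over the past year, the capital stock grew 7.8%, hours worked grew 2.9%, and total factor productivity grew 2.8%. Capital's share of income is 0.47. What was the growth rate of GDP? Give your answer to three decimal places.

Labor's share = 1 − 0.47 = 0.53.
The capital stock: 0.47 × 7.8 = 3.666 pp.
Hours worked: 0.53 × 2.9 = 1.537 pp.
Output growth = 2.8 + 5.203 = 8.003%.

8.003%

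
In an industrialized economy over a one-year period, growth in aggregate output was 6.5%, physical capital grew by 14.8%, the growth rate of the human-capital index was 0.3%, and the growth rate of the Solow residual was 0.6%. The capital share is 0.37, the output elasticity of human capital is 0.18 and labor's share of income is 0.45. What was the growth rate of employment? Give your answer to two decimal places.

Labor's share = 1 − 0.37 − 0.18 = 0.45.
gY = gA + 0.37×14.8 + 0.18×0.3 + 0.45×g.
0.45×g = 6.5 − 0.6 − 5.53 = 0.37.
g = 0.37 / 0.45 = 0.8222%.

Employment growth was 0.82%.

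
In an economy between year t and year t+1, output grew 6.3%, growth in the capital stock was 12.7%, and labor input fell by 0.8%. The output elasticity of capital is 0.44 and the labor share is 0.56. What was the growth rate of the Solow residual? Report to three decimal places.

Labor's share = 1 − 0.44 = 0.56.
The capital stock: 0.44 × 12.7 = 5.588 pp.
Labor input: 0.56 × (-0.8) = -0.448 pp.
TFP growth = 6.3 − 5.14 = 1.16%.

1.160%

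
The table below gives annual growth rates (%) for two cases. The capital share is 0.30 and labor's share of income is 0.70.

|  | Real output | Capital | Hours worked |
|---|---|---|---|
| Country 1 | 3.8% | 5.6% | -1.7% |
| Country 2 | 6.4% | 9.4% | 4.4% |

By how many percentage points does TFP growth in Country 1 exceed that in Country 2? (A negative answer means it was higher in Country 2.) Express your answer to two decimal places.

2.81 percentage points

Labor's share = 1 − 0.3 = 0.7.
Country 1: TFP = 3.8 − 1.68 + 1.19 = 3.31%.
Country 2: TFP = 6.4 − 2.82 − 3.08 = 0.5%.
Difference = 3.31 − (0.5) = 2.81 pp.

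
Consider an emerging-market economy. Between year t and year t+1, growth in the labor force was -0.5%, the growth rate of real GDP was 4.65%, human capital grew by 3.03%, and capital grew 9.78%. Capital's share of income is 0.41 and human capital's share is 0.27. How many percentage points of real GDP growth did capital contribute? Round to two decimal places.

Contribution = share × growth = 0.41 × 9.78 = 4.0098 pp.

4.01 percentage points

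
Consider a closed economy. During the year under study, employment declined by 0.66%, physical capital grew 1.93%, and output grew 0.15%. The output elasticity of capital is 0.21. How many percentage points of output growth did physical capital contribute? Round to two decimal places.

Contribution = share × growth = 0.21 × 1.93 = 0.4053 pp.

0.41 pp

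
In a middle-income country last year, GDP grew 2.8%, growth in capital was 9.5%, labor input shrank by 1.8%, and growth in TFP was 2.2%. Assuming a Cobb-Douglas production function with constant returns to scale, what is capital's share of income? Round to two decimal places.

gY = gA + α·gK + (1−α)·gL, so gY − gA − gL = α(gK − gL).
2.8 − 2.2 + 1.8 = α × (9.5 − (-1.8)).
2.4 = 11.3 α, so α = 0.2124.

Capital's share of income is 0.21.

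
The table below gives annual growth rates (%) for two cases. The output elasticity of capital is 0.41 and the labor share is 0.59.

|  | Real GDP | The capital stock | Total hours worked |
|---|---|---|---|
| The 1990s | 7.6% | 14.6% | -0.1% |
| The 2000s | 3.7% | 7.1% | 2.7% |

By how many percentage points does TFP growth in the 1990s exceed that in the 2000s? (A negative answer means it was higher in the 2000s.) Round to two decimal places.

Labor's share = 1 − 0.41 = 0.59.
The 1990s: TFP = 7.6 − 5.986 + 0.059 = 1.673%.
The 2000s: TFP = 3.7 − 2.911 − 1.593 = -0.804%.
Difference = 1.673 − (-0.804) = 2.477 pp.

2.48 percentage points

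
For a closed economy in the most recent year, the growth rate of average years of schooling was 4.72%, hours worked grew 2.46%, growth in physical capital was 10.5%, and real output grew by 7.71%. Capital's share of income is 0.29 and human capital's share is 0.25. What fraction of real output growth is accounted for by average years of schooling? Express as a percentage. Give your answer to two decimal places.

Average years of schooling contributed 0.25 × 4.72 = 1.18 pp.
Share of growth = 1.18 / 7.71 × 100 = 15.3048%.

15.30%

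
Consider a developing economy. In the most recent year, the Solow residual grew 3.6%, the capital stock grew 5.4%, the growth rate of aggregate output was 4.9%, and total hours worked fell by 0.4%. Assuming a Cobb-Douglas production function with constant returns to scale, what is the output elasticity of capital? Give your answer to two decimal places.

gY = gA + α·gK + (1−α)·gL, so gY − gA − gL = α(gK − gL).
4.9 − 3.6 + 0.4 = α × (5.4 − (-0.4)).
1.7 = 5.8 α, so α = 0.2931.

0.29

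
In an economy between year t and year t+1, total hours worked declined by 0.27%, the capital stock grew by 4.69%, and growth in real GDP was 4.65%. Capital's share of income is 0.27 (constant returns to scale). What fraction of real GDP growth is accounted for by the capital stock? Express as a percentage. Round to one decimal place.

The capital stock contributed 0.27 × 4.69 = 1.2663 pp.
Share of growth = 1.2663 / 4.65 × 100 = 27.232%.

The capital stock accounted for 27.2% of growth.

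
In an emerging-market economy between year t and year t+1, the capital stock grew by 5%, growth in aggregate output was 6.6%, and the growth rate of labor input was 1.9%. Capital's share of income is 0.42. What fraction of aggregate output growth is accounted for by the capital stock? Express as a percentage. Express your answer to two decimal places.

The capital stock contributed 0.42 × 5 = 2.1 pp.
Share of growth = 2.1 / 6.6 × 100 = 31.8182%.

The capital stock accounted for 31.82% of growth.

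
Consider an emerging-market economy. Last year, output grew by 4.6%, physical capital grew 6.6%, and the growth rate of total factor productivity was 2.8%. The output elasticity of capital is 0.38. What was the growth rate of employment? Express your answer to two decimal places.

Labor's share = 1 − 0.38 = 0.62.
gY = gA + 0.38×6.6 + 0.62×g.
0.62×g = 4.6 − 2.8 − 2.508 = -0.708.
g = -0.708 / 0.62 = -1.1419%.

-1.14%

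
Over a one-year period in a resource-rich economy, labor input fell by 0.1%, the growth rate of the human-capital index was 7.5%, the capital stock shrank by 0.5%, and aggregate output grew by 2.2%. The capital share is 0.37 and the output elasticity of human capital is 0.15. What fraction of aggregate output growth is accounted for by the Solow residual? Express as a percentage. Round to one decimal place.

59.5%

Labor's share = 1 − 0.37 − 0.15 = 0.48.
The capital stock: 0.37 × (-0.5) = -0.185 pp.
The human-capital index: 0.15 × 7.5 = 1.125 pp.
Labor input: 0.48 × (-0.1) = -0.048 pp.
TFP growth = 2.2 − 0.892 = 1.308%.
TFP share of growth = 1.308 / 2.2 × 100 = 59.455%.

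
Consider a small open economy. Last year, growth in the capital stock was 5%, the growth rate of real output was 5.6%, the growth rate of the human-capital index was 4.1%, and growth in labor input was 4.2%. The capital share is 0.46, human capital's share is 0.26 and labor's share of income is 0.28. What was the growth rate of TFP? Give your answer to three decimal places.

1.058%

Labor's share = 1 − 0.46 − 0.26 = 0.28.
The capital stock: 0.46 × 5 = 2.3 pp.
The human-capital index: 0.26 × 4.1 = 1.066 pp.
Labor input: 0.28 × 4.2 = 1.176 pp.
TFP growth = 5.6 − 4.542 = 1.058%.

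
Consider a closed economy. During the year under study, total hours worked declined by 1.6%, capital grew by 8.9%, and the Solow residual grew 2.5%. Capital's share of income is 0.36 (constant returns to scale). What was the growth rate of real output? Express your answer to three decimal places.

Real output grew 4.680%.

Labor's share = 1 − 0.36 = 0.64.
Capital: 0.36 × 8.9 = 3.204 pp.
Total hours worked: 0.64 × (-1.6) = -1.024 pp.
Output growth = 2.5 + 2.18 = 4.68%.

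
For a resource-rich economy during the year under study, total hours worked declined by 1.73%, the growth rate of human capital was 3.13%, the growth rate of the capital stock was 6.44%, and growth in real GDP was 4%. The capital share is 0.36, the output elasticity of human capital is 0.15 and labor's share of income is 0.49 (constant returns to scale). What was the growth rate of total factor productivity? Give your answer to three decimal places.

Labor's share = 1 − 0.36 − 0.15 = 0.49.
The capital stock: 0.36 × 6.44 = 2.3184 pp.
Human capital: 0.15 × 3.13 = 0.4695 pp.
Total hours worked: 0.49 × (-1.73) = -0.8477 pp.
TFP growth = 4 − 1.9402 = 2.0598%.

2.060%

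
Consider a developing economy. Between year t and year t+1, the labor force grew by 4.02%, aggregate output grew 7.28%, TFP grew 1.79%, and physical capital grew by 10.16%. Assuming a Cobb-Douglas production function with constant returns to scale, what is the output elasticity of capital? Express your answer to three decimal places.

gY = gA + α·gK + (1−α)·gL, so gY − gA − gL = α(gK − gL).
7.28 − 1.79 − 4.02 = α × (10.16 − 4.02).
1.47 = 6.14 α, so α = 0.23941.

α = 0.239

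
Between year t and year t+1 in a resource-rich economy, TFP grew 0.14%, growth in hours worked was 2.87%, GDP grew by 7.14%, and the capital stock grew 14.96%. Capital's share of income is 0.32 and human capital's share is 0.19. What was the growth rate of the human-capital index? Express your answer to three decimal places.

4.245%

Labor's share = 1 − 0.32 − 0.19 = 0.49.
gY = gA + 0.32×14.96 + 0.49×2.87 + 0.19×g.
0.19×g = 7.14 − 0.14 − 6.1935 = 0.8065.
g = 0.8065 / 0.19 = 4.24474%.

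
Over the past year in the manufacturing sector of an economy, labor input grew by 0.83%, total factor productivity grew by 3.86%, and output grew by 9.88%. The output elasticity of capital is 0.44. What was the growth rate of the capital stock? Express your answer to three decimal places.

The capital stock grew 12.625%.

Labor's share = 1 − 0.44 = 0.56.
gY = gA + 0.56×0.83 + 0.44×g.
0.44×g = 9.88 − 3.86 − 0.4648 = 5.5552.
g = 5.5552 / 0.44 = 12.62545%.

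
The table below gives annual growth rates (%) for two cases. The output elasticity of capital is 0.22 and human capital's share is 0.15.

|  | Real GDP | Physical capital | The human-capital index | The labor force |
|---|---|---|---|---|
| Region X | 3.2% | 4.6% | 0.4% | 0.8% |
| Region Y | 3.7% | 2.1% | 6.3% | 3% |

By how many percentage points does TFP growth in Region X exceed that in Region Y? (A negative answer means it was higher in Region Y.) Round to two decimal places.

Labor's share = 1 − 0.22 − 0.15 = 0.63.
Region X: TFP = 3.2 − 1.012 − 0.06 − 0.504 = 1.624%.
Region Y: TFP = 3.7 − 0.462 − 0.945 − 1.89 = 0.403%.
Difference = 1.624 − (0.403) = 1.221 pp.

1.22 percentage points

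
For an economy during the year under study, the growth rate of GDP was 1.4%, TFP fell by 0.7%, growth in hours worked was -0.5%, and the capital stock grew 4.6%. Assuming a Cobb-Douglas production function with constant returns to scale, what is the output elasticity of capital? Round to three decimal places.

The output elasticity of capital is 0.510.

gY = gA + α·gK + (1−α)·gL, so gY − gA − gL = α(gK − gL).
1.4 + 0.7 + 0.5 = α × (4.6 − (-0.5)).
2.6 = 5.1 α, so α = 0.5098.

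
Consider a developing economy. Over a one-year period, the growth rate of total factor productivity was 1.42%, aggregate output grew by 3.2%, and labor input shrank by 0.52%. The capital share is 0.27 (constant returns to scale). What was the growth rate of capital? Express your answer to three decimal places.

Capital grew 7.999%.

Labor's share = 1 − 0.27 = 0.73.
gY = gA + 0.73×(-0.52) + 0.27×g.
0.27×g = 3.2 − 1.42 + 0.3796 = 2.1596.
g = 2.1596 / 0.27 = 7.99852%.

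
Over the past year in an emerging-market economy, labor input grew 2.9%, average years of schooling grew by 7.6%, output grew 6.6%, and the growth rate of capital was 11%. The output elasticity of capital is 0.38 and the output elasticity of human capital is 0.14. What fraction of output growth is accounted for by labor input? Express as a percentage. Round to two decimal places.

Labor's share = 1 − 0.38 − 0.14 = 0.48.
Labor input contributed 0.48 × 2.9 = 1.392 pp.
Share of growth = 1.392 / 6.6 × 100 = 21.0909%.

Labor input accounted for 21.09% of growth.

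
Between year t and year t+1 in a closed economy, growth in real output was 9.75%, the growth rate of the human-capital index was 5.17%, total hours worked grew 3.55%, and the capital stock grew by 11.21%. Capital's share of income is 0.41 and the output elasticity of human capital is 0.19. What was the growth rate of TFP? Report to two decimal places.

Labor's share = 1 − 0.41 − 0.19 = 0.4.
The capital stock: 0.41 × 11.21 = 4.5961 pp.
The human-capital index: 0.19 × 5.17 = 0.9823 pp.
Total hours worked: 0.4 × 3.55 = 1.42 pp.
TFP growth = 9.75 − 6.9984 = 2.7516%.

TFP grew 2.75%.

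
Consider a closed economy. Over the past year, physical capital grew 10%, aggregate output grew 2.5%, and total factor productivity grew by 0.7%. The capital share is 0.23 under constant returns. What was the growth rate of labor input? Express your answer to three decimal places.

Labor's share = 1 − 0.23 = 0.77.
gY = gA + 0.23×10 + 0.77×g.
0.77×g = 2.5 − 0.7 − 2.3 = -0.5.
g = -0.5 / 0.77 = -0.64935%.

-0.649%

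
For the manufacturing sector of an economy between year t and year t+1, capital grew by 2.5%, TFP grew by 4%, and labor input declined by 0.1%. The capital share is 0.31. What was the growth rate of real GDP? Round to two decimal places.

4.71%

Labor's share = 1 − 0.31 = 0.69.
Capital: 0.31 × 2.5 = 0.775 pp.
Labor input: 0.69 × (-0.1) = -0.069 pp.
Output growth = 4 + 0.706 = 4.706%.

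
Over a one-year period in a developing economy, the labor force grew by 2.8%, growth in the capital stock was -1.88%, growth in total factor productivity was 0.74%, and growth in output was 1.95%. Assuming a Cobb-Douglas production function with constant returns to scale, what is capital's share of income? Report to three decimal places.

Capital's share of income is 0.340.

gY = gA + α·gK + (1−α)·gL, so gY − gA − gL = α(gK − gL).
1.95 − 0.74 − 2.8 = α × (-1.88 − 2.8).
-1.59 = -4.68 α, so α = 0.33974.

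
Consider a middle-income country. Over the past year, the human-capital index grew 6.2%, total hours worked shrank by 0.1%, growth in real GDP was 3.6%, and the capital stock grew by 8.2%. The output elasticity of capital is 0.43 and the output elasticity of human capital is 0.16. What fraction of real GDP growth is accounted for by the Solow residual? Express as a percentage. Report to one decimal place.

Labor's share = 1 − 0.43 − 0.16 = 0.41.
The capital stock: 0.43 × 8.2 = 3.526 pp.
The human-capital index: 0.16 × 6.2 = 0.992 pp.
Total hours worked: 0.41 × (-0.1) = -0.041 pp.
TFP growth = 3.6 − 4.477 = -0.877%.
TFP share of growth = -0.877 / 3.6 × 100 = -24.361%.

The Solow residual accounted for -24.4% of growth.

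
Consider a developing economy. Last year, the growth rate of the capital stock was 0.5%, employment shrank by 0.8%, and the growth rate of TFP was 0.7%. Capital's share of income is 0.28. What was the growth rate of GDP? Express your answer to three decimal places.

Labor's share = 1 − 0.28 = 0.72.
The capital stock: 0.28 × 0.5 = 0.14 pp.
Employment: 0.72 × (-0.8) = -0.576 pp.
Output growth = 0.7 + (-0.436) = 0.264%.

GDP growth was 0.264%.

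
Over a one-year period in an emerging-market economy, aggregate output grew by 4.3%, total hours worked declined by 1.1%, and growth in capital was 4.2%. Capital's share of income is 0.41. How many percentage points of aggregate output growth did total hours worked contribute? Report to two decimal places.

-0.65 percentage points

Labor's share = 1 − 0.41 = 0.59.
Contribution = share × growth = 0.59 × (-1.1) = -0.649 pp.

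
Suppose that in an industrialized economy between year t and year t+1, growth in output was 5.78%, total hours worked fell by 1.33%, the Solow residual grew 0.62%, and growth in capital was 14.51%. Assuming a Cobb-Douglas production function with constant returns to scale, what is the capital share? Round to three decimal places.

The capital share is 0.410.

gY = gA + α·gK + (1−α)·gL, so gY − gA − gL = α(gK − gL).
5.78 − 0.62 + 1.33 = α × (14.51 − (-1.33)).
6.49 = 15.84 α, so α = 0.40972.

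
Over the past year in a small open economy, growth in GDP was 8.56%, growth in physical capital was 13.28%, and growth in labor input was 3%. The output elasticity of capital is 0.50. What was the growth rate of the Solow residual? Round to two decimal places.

Labor's share = 1 − 0.5 = 0.5.
Physical capital: 0.5 × 13.28 = 6.64 pp.
Labor input: 0.5 × 3 = 1.5 pp.
TFP growth = 8.56 − 8.14 = 0.42%.

The Solow residual growth was 0.42%.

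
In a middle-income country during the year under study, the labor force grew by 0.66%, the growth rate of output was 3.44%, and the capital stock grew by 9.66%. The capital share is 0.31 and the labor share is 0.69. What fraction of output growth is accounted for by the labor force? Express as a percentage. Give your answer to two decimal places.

Labor's share = 1 − 0.31 = 0.69.
The labor force contributed 0.69 × 0.66 = 0.4554 pp.
Share of growth = 0.4554 / 3.44 × 100 = 13.2384%.

13.24%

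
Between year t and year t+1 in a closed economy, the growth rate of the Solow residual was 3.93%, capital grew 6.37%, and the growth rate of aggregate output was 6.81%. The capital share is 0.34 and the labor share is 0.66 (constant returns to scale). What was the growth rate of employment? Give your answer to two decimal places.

1.08%

Labor's share = 1 − 0.34 = 0.66.
gY = gA + 0.34×6.37 + 0.66×g.
0.66×g = 6.81 − 3.93 − 2.1658 = 0.7142.
g = 0.7142 / 0.66 = 1.0821%.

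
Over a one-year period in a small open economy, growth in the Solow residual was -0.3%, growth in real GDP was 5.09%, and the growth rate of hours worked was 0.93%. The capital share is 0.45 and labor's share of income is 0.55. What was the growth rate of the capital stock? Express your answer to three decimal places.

Labor's share = 1 − 0.45 = 0.55.
gY = gA + 0.55×0.93 + 0.45×g.
0.45×g = 5.09 + 0.3 − 0.5115 = 4.8785.
g = 4.8785 / 0.45 = 10.84111%.

The capital stock grew 10.841%.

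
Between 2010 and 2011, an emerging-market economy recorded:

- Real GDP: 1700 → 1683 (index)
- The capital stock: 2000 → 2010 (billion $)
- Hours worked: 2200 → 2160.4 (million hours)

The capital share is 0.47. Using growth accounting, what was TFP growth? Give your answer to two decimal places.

Real GDP growth = (1683 − 1700) / 1700 = -1%.
The capital stock growth = (2010 − 2000) / 2000 = 0.5%.
Hours worked growth = (2160.4 − 2200) / 2200 = -1.8%.
Labor's share = 1 − 0.47 = 0.53.
The capital stock: 0.47 × 0.5 = 0.235 pp.
Hours worked: 0.53 × (-1.8) = -0.954 pp.
TFP growth = -1 + 0.719 = -0.281%.

-0.28%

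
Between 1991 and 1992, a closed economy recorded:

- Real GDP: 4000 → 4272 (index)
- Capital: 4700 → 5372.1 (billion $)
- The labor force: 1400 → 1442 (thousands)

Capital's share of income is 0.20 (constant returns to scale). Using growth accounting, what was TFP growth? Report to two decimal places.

Real GDP growth = (4272 − 4000) / 4000 = 6.8%.
Capital growth = (5372.1 − 4700) / 4700 = 14.3%.
The labor force growth = (1442 − 1400) / 1400 = 3%.
Labor's share = 1 − 0.2 = 0.8.
Capital: 0.2 × 14.3 = 2.86 pp.
The labor force: 0.8 × 3 = 2.4 pp.
TFP growth = 6.8 − 5.26 = 1.54%.

TFP grew 1.54%.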